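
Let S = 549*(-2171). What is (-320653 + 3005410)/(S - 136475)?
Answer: -2684757/1328354 ≈ -2.0211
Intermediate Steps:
S = -1191879
(-320653 + 3005410)/(S - 136475) = (-320653 + 3005410)/(-1191879 - 136475) = 2684757/(-1328354) = 2684757*(-1/1328354) = -2684757/1328354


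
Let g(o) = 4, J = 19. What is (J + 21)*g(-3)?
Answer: 160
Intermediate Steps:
(J + 21)*g(-3) = (19 + 21)*4 = 40*4 = 160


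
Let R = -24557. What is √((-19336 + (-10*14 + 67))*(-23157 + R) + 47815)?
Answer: √926128841 ≈ 30432.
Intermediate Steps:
√((-19336 + (-10*14 + 67))*(-23157 + R) + 47815) = √((-19336 + (-10*14 + 67))*(-23157 - 24557) + 47815) = √((-19336 + (-140 + 67))*(-47714) + 47815) = √((-19336 - 73)*(-47714) + 47815) = √(-19409*(-47714) + 47815) = √(926081026 + 47815) = √926128841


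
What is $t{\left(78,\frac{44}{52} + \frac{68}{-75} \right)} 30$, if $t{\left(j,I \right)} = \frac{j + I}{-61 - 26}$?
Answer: $- \frac{151982}{5655} \approx -26.876$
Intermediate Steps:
$t{\left(j,I \right)} = - \frac{I}{87} - \frac{j}{87}$ ($t{\left(j,I \right)} = \frac{I + j}{-87} = \left(I + j\right) \left(- \frac{1}{87}\right) = - \frac{I}{87} - \frac{j}{87}$)
$t{\left(78,\frac{44}{52} + \frac{68}{-75} \right)} 30 = \left(- \frac{\frac{44}{52} + \frac{68}{-75}}{87} - \frac{26}{29}\right) 30 = \left(- \frac{44 \cdot \frac{1}{52} + 68 \left(- \frac{1}{75}\right)}{87} - \frac{26}{29}\right) 30 = \left(- \frac{\frac{11}{13} - \frac{68}{75}}{87} - \frac{26}{29}\right) 30 = \left(\left(- \frac{1}{87}\right) \left(- \frac{59}{975}\right) - \frac{26}{29}\right) 30 = \left(\frac{59}{84825} - \frac{26}{29}\right) 30 = \left(- \frac{75991}{84825}\right) 30 = - \frac{151982}{5655}$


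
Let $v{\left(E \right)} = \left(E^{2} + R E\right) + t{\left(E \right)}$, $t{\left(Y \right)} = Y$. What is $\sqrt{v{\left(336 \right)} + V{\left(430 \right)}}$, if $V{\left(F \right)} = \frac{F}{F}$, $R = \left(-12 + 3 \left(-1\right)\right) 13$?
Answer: $\sqrt{47713} \approx 218.43$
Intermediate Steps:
$R = -195$ ($R = \left(-12 - 3\right) 13 = \left(-15\right) 13 = -195$)
$V{\left(F \right)} = 1$
$v{\left(E \right)} = E^{2} - 194 E$ ($v{\left(E \right)} = \left(E^{2} - 195 E\right) + E = E^{2} - 194 E$)
$\sqrt{v{\left(336 \right)} + V{\left(430 \right)}} = \sqrt{336 \left(-194 + 336\right) + 1} = \sqrt{336 \cdot 142 + 1} = \sqrt{47712 + 1} = \sqrt{47713}$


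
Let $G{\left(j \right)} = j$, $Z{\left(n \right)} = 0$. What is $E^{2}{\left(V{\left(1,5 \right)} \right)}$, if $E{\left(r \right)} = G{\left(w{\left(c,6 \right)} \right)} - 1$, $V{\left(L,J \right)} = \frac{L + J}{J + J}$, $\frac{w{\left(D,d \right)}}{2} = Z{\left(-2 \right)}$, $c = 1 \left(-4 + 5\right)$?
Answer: $1$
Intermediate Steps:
$c = 1$ ($c = 1 \cdot 1 = 1$)
$w{\left(D,d \right)} = 0$ ($w{\left(D,d \right)} = 2 \cdot 0 = 0$)
$V{\left(L,J \right)} = \frac{J + L}{2 J}$
$E{\left(r \right)} = -1$ ($E{\left(r \right)} = 0 - 1 = -1$)
$E^{2}{\left(V{\left(1,5 \right)} \right)} = \left(-1\right)^{2} = 1$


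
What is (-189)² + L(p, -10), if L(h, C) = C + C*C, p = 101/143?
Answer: 35811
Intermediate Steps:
p = 101/143 (p = 101*(1/143) = 101/143 ≈ 0.70629)
L(h, C) = C + C²
(-189)² + L(p, -10) = (-189)² - 10*(1 - 10) = 35721 - 10*(-9) = 35721 + 90 = 35811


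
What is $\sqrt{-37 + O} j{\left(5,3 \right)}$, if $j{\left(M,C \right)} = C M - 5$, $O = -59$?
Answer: $40 i \sqrt{6} \approx 97.98 i$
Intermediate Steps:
$j{\left(M,C \right)} = -5 + C M$
$\sqrt{-37 + O} j{\left(5,3 \right)} = \sqrt{-37 - 59} \left(-5 + 3 \cdot 5\right) = \sqrt{-96} \left(-5 + 15\right) = 4 i \sqrt{6} \cdot 10 = 40 i \sqrt{6}$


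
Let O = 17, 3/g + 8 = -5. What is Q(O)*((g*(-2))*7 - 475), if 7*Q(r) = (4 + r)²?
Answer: -386379/13 ≈ -29721.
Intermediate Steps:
g = -3/13 (g = 3/(-8 - 5) = 3/(-13) = 3*(-1/13) = -3/13 ≈ -0.23077)
Q(r) = (4 + r)²/7
Q(O)*((g*(-2))*7 - 475) = ((4 + 17)²/7)*(-3/13*(-2)*7 - 475) = ((⅐)*21²)*((6/13)*7 - 475) = ((⅐)*441)*(42/13 - 475) = 63*(-6133/13) = -386379/13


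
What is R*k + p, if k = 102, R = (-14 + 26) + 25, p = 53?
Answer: 3827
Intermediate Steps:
R = 37 (R = 12 + 25 = 37)
R*k + p = 37*102 + 53 = 3774 + 53 = 3827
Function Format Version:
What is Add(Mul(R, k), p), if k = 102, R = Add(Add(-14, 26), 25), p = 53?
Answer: 3827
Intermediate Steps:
R = 37 (R = Add(12, 25) = 37)
Add(Mul(R, k), p) = Add(Mul(37, 102), 53) = Add(3774, 53) = 3827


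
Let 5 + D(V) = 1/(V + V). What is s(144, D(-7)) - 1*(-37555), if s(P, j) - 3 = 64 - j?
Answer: 526779/14 ≈ 37627.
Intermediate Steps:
D(V) = -5 + 1/(2*V) (D(V) = -5 + 1/(V + V) = -5 + 1/(2*V))
s(P, j) = 67 - j (s(P, j) = 3 + (64 - j) = 67 - j)
s(144, D(-7)) - 1*(-37555) = (67 - (-5 + (½)/(-7))) - 1*(-37555) = (67 - (-5 + (½)*(-⅐))) + 37555 = (67 - (-5 - 1/14)) + 37555 = (67 - 1*(-71/14)) + 37555 = (67 + 71/14) + 37555 = 1009/14 + 37555 = 526779/14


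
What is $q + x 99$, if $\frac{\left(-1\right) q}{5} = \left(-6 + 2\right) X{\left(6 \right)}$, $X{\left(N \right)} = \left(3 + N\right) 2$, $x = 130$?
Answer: $13230$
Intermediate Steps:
$X{\left(N \right)} = 6 + 2 N$
$q = 360$ ($q = - 5 \left(-6 + 2\right) \left(6 + 2 \cdot 6\right) = - 5 \left(- 4 \left(6 + 12\right)\right) = - 5 \left(\left(-4\right) 18\right) = \left(-5\right) \left(-72\right) = 360$)
$q + x 99 = 360 + 130 \cdot 99 = 360 + 12870 = 13230$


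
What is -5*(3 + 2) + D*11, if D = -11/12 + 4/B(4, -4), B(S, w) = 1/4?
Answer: 1691/12 ≈ 140.92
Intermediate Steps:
B(S, w) = 1/4
D = 181/12 (D = -11/12 + 4/(1/4) = -11*1/12 + 4*4 = -11/12 + 16 = 181/12 ≈ 15.083)
-5*(3 + 2) + D*11 = -5*(3 + 2) + (181/12)*11 = -5*5 + 1991/12 = -25 + 1991/12 = 1691/12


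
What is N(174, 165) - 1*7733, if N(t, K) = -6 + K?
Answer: -7574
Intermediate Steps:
N(174, 165) - 1*7733 = (-6 + 165) - 1*7733 = 159 - 7733 = -7574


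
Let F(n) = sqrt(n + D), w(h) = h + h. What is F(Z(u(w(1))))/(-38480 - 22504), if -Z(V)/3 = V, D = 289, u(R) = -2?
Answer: -sqrt(295)/60984 ≈ -0.00028164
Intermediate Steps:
w(h) = 2*h
Z(V) = -3*V
F(n) = sqrt(289 + n) (F(n) = sqrt(n + 289) = sqrt(289 + n))
F(Z(u(w(1))))/(-38480 - 22504) = sqrt(289 - 3*(-2))/(-38480 - 22504) = sqrt(289 + 6)/(-60984) = sqrt(295)*(-1/60984) = -sqrt(295)/60984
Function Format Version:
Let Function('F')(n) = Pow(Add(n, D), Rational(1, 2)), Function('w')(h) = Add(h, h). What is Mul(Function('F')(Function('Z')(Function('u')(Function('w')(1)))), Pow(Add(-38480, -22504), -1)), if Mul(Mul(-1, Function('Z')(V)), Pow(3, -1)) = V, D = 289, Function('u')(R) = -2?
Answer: Mul(Rational(-1, 60984), Pow(295, Rational(1, 2))) ≈ -0.00028164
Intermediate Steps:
Function('w')(h) = Mul(2, h)
Function('Z')(V) = Mul(-3, V)
Function('F')(n) = Pow(Add(289, n), Rational(1, 2)) (Function('F')(n) = Pow(Add(n, 289), Rational(1, 2)) = Pow(Add(289, n), Rational(1, 2)))
Mul(Function('F')(Function('Z')(Function('u')(Function('w')(1)))), Pow(Add(-38480, -22504), -1)) = Mul(Pow(Add(289, Mul(-3, -2)), Rational(1, 2)), Pow(Add(-38480, -22504), -1)) = Mul(Pow(Add(289, 6), Rational(1, 2)), Pow(-60984, -1)) = Mul(Pow(295, Rational(1, 2)), Rational(-1, 60984)) = Mul(Rational(-1, 60984), Pow(295, Rational(1, 2)))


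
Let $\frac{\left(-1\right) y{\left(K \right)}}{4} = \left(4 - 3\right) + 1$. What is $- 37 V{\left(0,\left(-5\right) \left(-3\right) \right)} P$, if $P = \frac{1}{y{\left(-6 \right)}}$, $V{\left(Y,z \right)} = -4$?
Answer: $- \frac{37}{2} \approx -18.5$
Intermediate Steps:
$y{\left(K \right)} = -8$ ($y{\left(K \right)} = - 4 \left(\left(4 - 3\right) + 1\right) = - 4 \left(1 + 1\right) = \left(-4\right) 2 = -8$)
$P = - \frac{1}{8}$ ($P = \frac{1}{-8} = - \frac{1}{8} \approx -0.125$)
$- 37 V{\left(0,\left(-5\right) \left(-3\right) \right)} P = \left(-37\right) \left(-4\right) \left(- \frac{1}{8}\right) = 148 \left(- \frac{1}{8}\right) = - \frac{37}{2}$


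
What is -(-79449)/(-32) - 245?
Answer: -87289/32 ≈ -2727.8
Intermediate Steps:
-(-79449)/(-32) - 245 = -(-79449)*(-1)/32 - 245 = -213*373/32 - 245 = -79449/32 - 245 = -87289/32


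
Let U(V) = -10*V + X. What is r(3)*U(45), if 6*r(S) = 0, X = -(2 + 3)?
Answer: 0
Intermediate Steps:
X = -5 (X = -1*5 = -5)
r(S) = 0 (r(S) = (⅙)*0 = 0)
U(V) = -5 - 10*V (U(V) = -10*V - 5 = -5 - 10*V)
r(3)*U(45) = 0*(-5 - 10*45) = 0*(-5 - 450) = 0*(-455) = 0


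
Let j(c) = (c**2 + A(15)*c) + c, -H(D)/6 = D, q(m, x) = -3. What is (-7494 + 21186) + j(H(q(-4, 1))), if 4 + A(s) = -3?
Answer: 13908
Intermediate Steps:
H(D) = -6*D
A(s) = -7 (A(s) = -4 - 3 = -7)
j(c) = c**2 - 6*c (j(c) = (c**2 - 7*c) + c = c**2 - 6*c)
(-7494 + 21186) + j(H(q(-4, 1))) = (-7494 + 21186) + (-6*(-3))*(-6 - 6*(-3)) = 13692 + 18*(-6 + 18) = 13692 + 18*12 = 13692 + 216 = 13908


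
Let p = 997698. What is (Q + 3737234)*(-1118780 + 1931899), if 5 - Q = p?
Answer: 2227572838379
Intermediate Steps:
Q = -997693 (Q = 5 - 1*997698 = 5 - 997698 = -997693)
(Q + 3737234)*(-1118780 + 1931899) = (-997693 + 3737234)*(-1118780 + 1931899) = 2739541*813119 = 2227572838379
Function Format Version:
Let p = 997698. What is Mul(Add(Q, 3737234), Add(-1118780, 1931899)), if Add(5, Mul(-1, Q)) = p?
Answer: 2227572838379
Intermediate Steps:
Q = -997693 (Q = Add(5, Mul(-1, 997698)) = Add(5, -997698) = -997693)
Mul(Add(Q, 3737234), Add(-1118780, 1931899)) = Mul(Add(-997693, 3737234), Add(-1118780, 1931899)) = Mul(2739541, 813119) = 2227572838379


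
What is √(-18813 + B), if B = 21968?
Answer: √3155 ≈ 56.169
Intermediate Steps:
√(-18813 + B) = √(-18813 + 21968) = √3155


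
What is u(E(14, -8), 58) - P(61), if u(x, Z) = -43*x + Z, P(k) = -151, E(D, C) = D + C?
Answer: -49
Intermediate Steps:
E(D, C) = C + D
u(x, Z) = Z - 43*x
u(E(14, -8), 58) - P(61) = (58 - 43*(-8 + 14)) - 1*(-151) = (58 - 43*6) + 151 = (58 - 258) + 151 = -200 + 151 = -49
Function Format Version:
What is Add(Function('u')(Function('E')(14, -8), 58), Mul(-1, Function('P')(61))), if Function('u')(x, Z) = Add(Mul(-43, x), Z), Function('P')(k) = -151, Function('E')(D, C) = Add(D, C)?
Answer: -49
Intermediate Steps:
Function('E')(D, C) = Add(C, D)
Function('u')(x, Z) = Add(Z, Mul(-43, x))
Add(Function('u')(Function('E')(14, -8), 58), Mul(-1, Function('P')(61))) = Add(Add(58, Mul(-43, Add(-8, 14))), Mul(-1, -151)) = Add(Add(58, Mul(-43, 6)), 151) = Add(Add(58, -258), 151) = Add(-200, 151) = -49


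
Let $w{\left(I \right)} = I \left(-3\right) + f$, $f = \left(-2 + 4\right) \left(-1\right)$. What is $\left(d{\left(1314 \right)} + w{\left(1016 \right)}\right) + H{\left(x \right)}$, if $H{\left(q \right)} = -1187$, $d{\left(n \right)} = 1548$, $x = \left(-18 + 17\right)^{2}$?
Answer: $-2689$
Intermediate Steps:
$x = 1$ ($x = \left(-1\right)^{2} = 1$)
$f = -2$ ($f = 2 \left(-1\right) = -2$)
$w{\left(I \right)} = -2 - 3 I$ ($w{\left(I \right)} = I \left(-3\right) - 2 = - 3 I - 2 = -2 - 3 I$)
$\left(d{\left(1314 \right)} + w{\left(1016 \right)}\right) + H{\left(x \right)} = \left(1548 - 3050\right) - 1187 = -1502 - 1187 = -2689$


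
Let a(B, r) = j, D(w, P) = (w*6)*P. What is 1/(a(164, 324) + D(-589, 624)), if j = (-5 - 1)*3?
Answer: -1/2205234 ≈ -4.5347e-7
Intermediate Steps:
D(w, P) = 6*P*w (D(w, P) = (6*w)*P = 6*P*w)
j = -18 (j = -6*3 = -18)
a(B, r) = -18
1/(a(164, 324) + D(-589, 624)) = 1/(-18 + 6*624*(-589)) = 1/(-18 - 2205216) = 1/(-2205234) = -1/2205234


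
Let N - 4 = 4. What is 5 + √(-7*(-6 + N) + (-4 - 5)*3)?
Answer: 5 + I*√41 ≈ 5.0 + 6.4031*I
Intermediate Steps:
N = 8 (N = 4 + 4 = 8)
5 + √(-7*(-6 + N) + (-4 - 5)*3) = 5 + √(-7*(-6 + 8) + (-4 - 5)*3) = 5 + √(-7*2 - 9*3) = 5 + √(-14 - 27) = 5 + √(-41) = 5 + I*√41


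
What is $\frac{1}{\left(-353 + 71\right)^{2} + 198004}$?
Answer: $\frac{1}{277528} \approx 3.6032 \cdot 10^{-6}$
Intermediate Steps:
$\frac{1}{\left(-353 + 71\right)^{2} + 198004} = \frac{1}{\left(-282\right)^{2} + 198004} = \frac{1}{79524 + 198004} = \frac{1}{277528}$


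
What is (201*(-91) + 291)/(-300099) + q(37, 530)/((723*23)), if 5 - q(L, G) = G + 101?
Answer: 37153342/1663448757 ≈ 0.022335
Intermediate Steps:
q(L, G) = -96 - G (q(L, G) = 5 - (G + 101) = 5 - (101 + G) = 5 + (-101 - G) = -96 - G)
(201*(-91) + 291)/(-300099) + q(37, 530)/((723*23)) = (201*(-91) + 291)/(-300099) + (-96 - 1*530)/((723*23)) = (-18291 + 291)*(-1/300099) + (-96 - 530)/16629 = -18000*(-1/300099) - 626*1/16629 = 6000/100033 - 626/16629 = 37153342/1663448757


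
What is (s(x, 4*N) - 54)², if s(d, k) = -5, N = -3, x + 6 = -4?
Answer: 3481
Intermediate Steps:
x = -10 (x = -6 - 4 = -10)
(s(x, 4*N) - 54)² = (-5 - 54)² = (-59)² = 3481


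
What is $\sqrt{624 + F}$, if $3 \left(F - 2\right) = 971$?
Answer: $\frac{\sqrt{8547}}{3} \approx 30.817$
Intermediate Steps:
$F = \frac{977}{3}$ ($F = 2 + \frac{1}{3} \cdot 971 = 2 + \frac{971}{3} = \frac{977}{3} \approx 325.67$)
$\sqrt{624 + F} = \sqrt{624 + \frac{977}{3}} = \sqrt{\frac{2849}{3}} = \frac{\sqrt{8547}}{3}$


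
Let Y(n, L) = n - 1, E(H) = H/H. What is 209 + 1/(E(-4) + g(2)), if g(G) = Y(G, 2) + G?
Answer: 837/4 ≈ 209.25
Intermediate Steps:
E(H) = 1
Y(n, L) = -1 + n
g(G) = -1 + 2*G (g(G) = (-1 + G) + G = -1 + 2*G)
209 + 1/(E(-4) + g(2)) = 209 + 1/(1 + (-1 + 2*2)) = 209 + 1/(1 + (-1 + 4)) = 209 + 1/(1 + 3) = 209 + 1/4 = 209 + ¼ = 837/4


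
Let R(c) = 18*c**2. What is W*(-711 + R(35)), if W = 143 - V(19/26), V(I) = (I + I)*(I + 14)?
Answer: 876115323/338 ≈ 2.5921e+6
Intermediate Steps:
V(I) = 2*I*(14 + I) (V(I) = (2*I)*(14 + I) = 2*I*(14 + I))
W = 41057/338 (W = 143 - 2*19/26*(14 + 19/26) = 143 - 2*19*(1/26)*(14 + 19*(1/26)) = 143 - 2*19*(14 + 19/26)/26 = 143 - 2*19*383/(26*26) = 143 - 1*7277/338 = 143 - 7277/338 = 41057/338 ≈ 121.47)
W*(-711 + R(35)) = 41057*(-711 + 18*35**2)/338 = 41057*(-711 + 18*1225)/338 = 41057*(-711 + 22050)/338 = (41057/338)*21339 = 876115323/338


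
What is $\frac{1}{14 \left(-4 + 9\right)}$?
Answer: $\frac{1}{70} \approx 0.014286$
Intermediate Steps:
$\frac{1}{14 \left(-4 + 9\right)} = \frac{1}{14 \cdot 5} = \frac{1}{70}$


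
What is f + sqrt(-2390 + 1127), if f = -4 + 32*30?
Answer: 956 + I*sqrt(1263) ≈ 956.0 + 35.539*I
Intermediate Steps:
f = 956 (f = -4 + 960 = 956)
f + sqrt(-2390 + 1127) = 956 + sqrt(-2390 + 1127) = 956 + sqrt(-1263) = 956 + I*sqrt(1263)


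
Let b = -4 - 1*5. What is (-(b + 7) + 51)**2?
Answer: 2809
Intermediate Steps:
b = -9 (b = -4 - 5 = -9)
(-(b + 7) + 51)**2 = (-(-9 + 7) + 51)**2 = (-1*(-2) + 51)**2 = (2 + 51)**2 = 53**2 = 2809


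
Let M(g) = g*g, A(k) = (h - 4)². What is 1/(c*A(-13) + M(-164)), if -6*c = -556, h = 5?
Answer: 3/80966 ≈ 3.7053e-5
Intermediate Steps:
c = 278/3 (c = -⅙*(-556) = 278/3 ≈ 92.667)
A(k) = 1 (A(k) = (5 - 4)² = 1² = 1)
M(g) = g²
1/(c*A(-13) + M(-164)) = 1/((278/3)*1 + (-164)²) = 1/(278/3 + 26896) = 1/(80966/3) = 3/80966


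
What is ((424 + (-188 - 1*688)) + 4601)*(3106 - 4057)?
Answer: -3945699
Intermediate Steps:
((424 + (-188 - 1*688)) + 4601)*(3106 - 4057) = ((424 + (-188 - 688)) + 4601)*(-951) = ((424 - 876) + 4601)*(-951) = (-452 + 4601)*(-951) = 4149*(-951) = -3945699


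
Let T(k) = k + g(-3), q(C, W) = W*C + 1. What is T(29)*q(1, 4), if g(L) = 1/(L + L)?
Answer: 865/6 ≈ 144.17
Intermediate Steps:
g(L) = 1/(2*L)
q(C, W) = 1 + C*W (q(C, W) = C*W + 1 = 1 + C*W)
T(k) = -⅙ + k (T(k) = k + (½)/(-3) = k + (½)*(-⅓) = k - ⅙ = -⅙ + k)
T(29)*q(1, 4) = (-⅙ + 29)*(1 + 1*4) = 173*(1 + 4)/6 = (173/6)*5 = 865/6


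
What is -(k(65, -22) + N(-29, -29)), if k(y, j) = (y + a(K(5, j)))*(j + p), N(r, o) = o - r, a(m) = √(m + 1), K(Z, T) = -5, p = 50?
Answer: -1820 - 56*I ≈ -1820.0 - 56.0*I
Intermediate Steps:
a(m) = √(1 + m)
k(y, j) = (50 + j)*(y + 2*I) (k(y, j) = (y + √(1 - 5))*(j + 50) = (y + √(-4))*(50 + j) = (y + 2*I)*(50 + j) = (50 + j)*(y + 2*I))
-(k(65, -22) + N(-29, -29)) = -((50*65 + 100*I - 22*65 + 2*I*(-22)) + (-29 - 1*(-29))) = -((3250 + 100*I - 1430 - 44*I) + (-29 + 29)) = -((1820 + 56*I) + 0) = -(1820 + 56*I) = -1820 - 56*I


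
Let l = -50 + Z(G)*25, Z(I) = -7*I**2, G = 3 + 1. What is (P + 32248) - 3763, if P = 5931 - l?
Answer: 37266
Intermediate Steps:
G = 4
l = -2850 (l = -50 - 7*4**2*25 = -50 - 7*16*25 = -50 - 112*25 = -50 - 2800 = -2850)
P = 8781 (P = 5931 - 1*(-2850) = 5931 + 2850 = 8781)
(P + 32248) - 3763 = (8781 + 32248) - 3763 = 41029 - 3763 = 37266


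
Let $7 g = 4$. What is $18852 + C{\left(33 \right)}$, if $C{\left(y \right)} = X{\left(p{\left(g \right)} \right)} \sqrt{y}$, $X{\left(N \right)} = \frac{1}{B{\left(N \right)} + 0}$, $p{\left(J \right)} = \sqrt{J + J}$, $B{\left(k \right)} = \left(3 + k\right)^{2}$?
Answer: $18852 - \frac{84 \sqrt{462}}{3025} + \frac{497 \sqrt{33}}{3025} \approx 18852.0$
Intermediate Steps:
$g = \frac{4}{7}$ ($g = \frac{1}{7} \cdot 4 = \frac{4}{7} \approx 0.57143$)
$p{\left(J \right)} = \sqrt{2} \sqrt{J}$ ($p{\left(J \right)} = \sqrt{2 J} = \sqrt{2} \sqrt{J}$)
$X{\left(N \right)} = \frac{1}{\left(3 + N\right)^{2}}$ ($X{\left(N \right)} = \frac{1}{\left(3 + N\right)^{2} + 0} = \frac{1}{\left(3 + N\right)^{2}}$)
$C{\left(y \right)} = \frac{\sqrt{y}}{\left(3 + \frac{2 \sqrt{14}}{7}\right)^{2}}$ ($C{\left(y \right)} = \frac{\sqrt{y}}{\left(3 + \sqrt{2} \sqrt{\frac{4}{7}}\right)^{2}} = \frac{\sqrt{y}}{\left(3 + \sqrt{2} \frac{2 \sqrt{7}}{7}\right)^{2}} = \frac{\sqrt{y}}{\left(3 + \frac{2 \sqrt{14}}{7}\right)^{2}}$)
$18852 + C{\left(33 \right)} = 18852 + \left(\frac{497 \sqrt{33}}{3025} - \frac{84 \sqrt{14} \sqrt{33}}{3025}\right) = 18852 + \left(\frac{497 \sqrt{33}}{3025} - \frac{84 \sqrt{462}}{3025}\right) = 18852 + \left(- \frac{84 \sqrt{462}}{3025} + \frac{497 \sqrt{33}}{3025}\right) = 18852 - \frac{84 \sqrt{462}}{3025} + \frac{497 \sqrt{33}}{3025}$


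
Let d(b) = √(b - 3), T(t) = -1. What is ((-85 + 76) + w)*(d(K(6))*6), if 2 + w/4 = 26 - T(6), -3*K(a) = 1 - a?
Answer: 364*I*√3 ≈ 630.47*I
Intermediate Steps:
K(a) = -⅓ + a/3 (K(a) = -(1 - a)/3 = -⅓ + a/3)
d(b) = √(-3 + b)
w = 100 (w = -8 + 4*(26 - 1*(-1)) = -8 + 4*(26 + 1) = -8 + 4*27 = -8 + 108 = 100)
((-85 + 76) + w)*(d(K(6))*6) = ((-85 + 76) + 100)*(√(-3 + (-⅓ + (⅓)*6))*6) = (-9 + 100)*(√(-3 + (-⅓ + 2))*6) = 91*(√(-3 + 5/3)*6) = 91*(√(-4/3)*6) = 91*((2*I*√3/3)*6) = 91*(4*I*√3) = 364*I*√3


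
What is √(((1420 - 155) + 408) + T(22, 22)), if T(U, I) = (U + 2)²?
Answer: √2249 ≈ 47.424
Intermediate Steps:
T(U, I) = (2 + U)²
√(((1420 - 155) + 408) + T(22, 22)) = √(((1420 - 155) + 408) + (2 + 22)²) = √((1265 + 408) + 24²) = √(1673 + 576) = √2249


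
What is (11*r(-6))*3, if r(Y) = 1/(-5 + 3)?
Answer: -33/2 ≈ -16.500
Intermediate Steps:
r(Y) = -1/2 (r(Y) = 1/(-2) = -1/2)
(11*r(-6))*3 = (11*(-1/2))*3 = -11/2*3 = -33/2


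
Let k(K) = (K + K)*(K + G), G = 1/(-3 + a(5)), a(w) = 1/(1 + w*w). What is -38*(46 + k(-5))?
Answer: -290776/77 ≈ -3776.3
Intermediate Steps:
a(w) = 1/(1 + w**2)
G = -26/77 (G = 1/(-3 + 1/(1 + 5**2)) = 1/(-3 + 1/(1 + 25)) = 1/(-3 + 1/26) = 1/(-77/26) = -26/77 ≈ -0.33766)
k(K) = 2*K*(-26/77 + K) (k(K) = (K + K)*(K - 26/77) = (2*K)*(-26/77 + K) = 2*K*(-26/77 + K))
-38*(46 + k(-5)) = -38*(46 + (2/77)*(-5)*(-26 + 77*(-5))) = -38*(46 + (2/77)*(-5)*(-26 - 385)) = -38*(46 + (2/77)*(-5)*(-411)) = -38*(46 + 4110/77) = -38*7652/77 = -290776/77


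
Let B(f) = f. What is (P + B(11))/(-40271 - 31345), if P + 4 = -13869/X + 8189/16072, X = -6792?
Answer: -7240621/54289415936 ≈ -0.00013337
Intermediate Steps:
P = -3294205/2274188 (P = -4 + (-13869/(-6792) + 8189/16072) = -4 + (-13869*(-1/6792) + 8189*(1/16072)) = -4 + (4623/2264 + 8189/16072) = -4 + 5802547/2274188 = -3294205/2274188 ≈ -1.4485)
(P + B(11))/(-40271 - 31345) = (-3294205/2274188 + 11)/(-40271 - 31345) = (21721863/2274188)/(-71616) = (21721863/2274188)*(-1/71616) = -7240621/54289415936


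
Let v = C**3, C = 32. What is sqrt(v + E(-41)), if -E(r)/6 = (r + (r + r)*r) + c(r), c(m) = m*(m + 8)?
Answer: 2*sqrt(1181) ≈ 68.731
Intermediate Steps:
c(m) = m*(8 + m)
v = 32768 (v = 32**3 = 32768)
E(r) = -12*r**2 - 6*r - 6*r*(8 + r) (E(r) = -6*((r + (r + r)*r) + r*(8 + r)) = -6*((r + (2*r)*r) + r*(8 + r)) = -6*((r + 2*r**2) + r*(8 + r)) = -6*(r + 2*r**2 + r*(8 + r)) = -12*r**2 - 6*r - 6*r*(8 + r))
sqrt(v + E(-41)) = sqrt(32768 + 18*(-41)*(-3 - 1*(-41))) = sqrt(32768 + 18*(-41)*(-3 + 41)) = sqrt(32768 + 18*(-41)*38) = sqrt(32768 - 28044) = sqrt(4724) = 2*sqrt(1181)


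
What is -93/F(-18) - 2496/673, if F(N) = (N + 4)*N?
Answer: -230527/56532 ≈ -4.0778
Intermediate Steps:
F(N) = N*(4 + N) (F(N) = (4 + N)*N = N*(4 + N))
-93/F(-18) - 2496/673 = -93*(-1/(18*(4 - 18))) - 2496/673 = -93/((-18*(-14))) - 2496*1/673 = -93/252 - 2496/673 = -93*1/252 - 2496/673 = -31/84 - 2496/673 = -230527/56532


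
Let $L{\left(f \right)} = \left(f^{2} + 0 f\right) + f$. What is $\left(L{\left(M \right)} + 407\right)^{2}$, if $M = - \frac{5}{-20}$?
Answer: $\frac{42471289}{256} \approx 1.659 \cdot 10^{5}$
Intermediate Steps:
$M = \frac{1}{4}$ ($M = \left(-5\right) \left(- \frac{1}{20}\right) = \frac{1}{4} \approx 0.25$)
$L{\left(f \right)} = f + f^{2}$ ($L{\left(f \right)} = \left(f^{2} + 0\right) + f = f^{2} + f = f + f^{2}$)
$\left(L{\left(M \right)} + 407\right)^{2} = \left(\frac{1 + \frac{1}{4}}{4} + 407\right)^{2} = \left(\frac{1}{4} \cdot \frac{5}{4} + 407\right)^{2} = \left(\frac{5}{16} + 407\right)^{2} = \left(\frac{6517}{16}\right)^{2} = \frac{42471289}{256}$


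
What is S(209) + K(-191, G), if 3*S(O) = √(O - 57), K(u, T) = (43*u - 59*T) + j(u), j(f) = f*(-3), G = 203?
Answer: -19617 + 2*√38/3 ≈ -19613.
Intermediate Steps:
j(f) = -3*f
K(u, T) = -59*T + 40*u (K(u, T) = (43*u - 59*T) - 3*u = (-59*T + 43*u) - 3*u = -59*T + 40*u)
S(O) = √(-57 + O)/3 (S(O) = √(O - 57)/3 = √(-57 + O)/3)
S(209) + K(-191, G) = √(-57 + 209)/3 + (-59*203 + 40*(-191)) = √152/3 + (-11977 - 7640) = (2*√38)/3 - 19617 = 2*√38/3 - 19617 = -19617 + 2*√38/3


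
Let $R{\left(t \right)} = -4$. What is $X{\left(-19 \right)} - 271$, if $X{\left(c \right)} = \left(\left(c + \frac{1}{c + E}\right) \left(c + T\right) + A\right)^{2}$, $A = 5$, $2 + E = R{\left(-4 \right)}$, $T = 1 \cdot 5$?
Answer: $\frac{45921146}{625} \approx 73474.0$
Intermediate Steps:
$T = 5$
$E = -6$ ($E = -2 - 4 = -6$)
$X{\left(c \right)} = \left(5 + \left(5 + c\right) \left(c + \frac{1}{-6 + c}\right)\right)^{2}$ ($X{\left(c \right)} = \left(\left(c + \frac{1}{c - 6}\right) \left(c + 5\right) + 5\right)^{2} = \left(\left(c + \frac{1}{-6 + c}\right) \left(5 + c\right) + 5\right)^{2} = \left(\left(5 + c\right) \left(c + \frac{1}{-6 + c}\right) + 5\right)^{2} = \left(5 + \left(5 + c\right) \left(c + \frac{1}{-6 + c}\right)\right)^{2}$)
$X{\left(-19 \right)} - 271 = \frac{\left(25 + \left(-19\right)^{2} - \left(-19\right)^{3} + 24 \left(-19\right)\right)^{2}}{\left(-6 - 19\right)^{2}} - 271 = \frac{\left(25 + 361 - -6859 - 456\right)^{2}}{625} - 271 = \frac{\left(25 + 361 + 6859 - 456\right)^{2}}{625} - 271 = \frac{6789^{2}}{625} - 271 = \frac{1}{625} \cdot 46090521 - 271 = \frac{46090521}{625} - 271 = \frac{45921146}{625}$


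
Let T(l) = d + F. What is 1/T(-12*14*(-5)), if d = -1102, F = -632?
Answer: -1/1734 ≈ -0.00057670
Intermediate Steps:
T(l) = -1734 (T(l) = -1102 - 632 = -1734)
1/T(-12*14*(-5)) = 1/(-1734) = -1/1734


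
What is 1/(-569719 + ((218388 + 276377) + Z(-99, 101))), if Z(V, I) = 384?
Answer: -1/74570 ≈ -1.3410e-5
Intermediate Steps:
1/(-569719 + ((218388 + 276377) + Z(-99, 101))) = 1/(-569719 + ((218388 + 276377) + 384)) = 1/(-569719 + (494765 + 384)) = 1/(-569719 + 495149) = 1/(-74570) = -1/74570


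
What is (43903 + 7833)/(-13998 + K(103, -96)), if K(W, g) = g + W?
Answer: -51736/13991 ≈ -3.6978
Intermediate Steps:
K(W, g) = W + g
(43903 + 7833)/(-13998 + K(103, -96)) = (43903 + 7833)/(-13998 + (103 - 96)) = 51736/(-13998 + 7) = 51736/(-13991) = 51736*(-1/13991) = -51736/13991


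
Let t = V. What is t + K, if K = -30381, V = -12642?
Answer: -43023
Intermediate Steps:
t = -12642
t + K = -12642 - 30381 = -43023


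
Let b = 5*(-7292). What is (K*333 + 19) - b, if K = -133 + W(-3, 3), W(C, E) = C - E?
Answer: -9808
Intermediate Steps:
K = -139 (K = -133 + (-3 - 1*3) = -133 + (-3 - 3) = -133 - 6 = -139)
b = -36460
(K*333 + 19) - b = (-139*333 + 19) - 1*(-36460) = (-46287 + 19) + 36460 = -46268 + 36460 = -9808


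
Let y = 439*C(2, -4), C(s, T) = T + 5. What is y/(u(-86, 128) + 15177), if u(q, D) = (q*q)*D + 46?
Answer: 439/961911 ≈ 0.00045638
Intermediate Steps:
u(q, D) = 46 + D*q**2 (u(q, D) = q**2*D + 46 = D*q**2 + 46 = 46 + D*q**2)
C(s, T) = 5 + T
y = 439 (y = 439*(5 - 4) = 439*1 = 439)
y/(u(-86, 128) + 15177) = 439/((46 + 128*(-86)**2) + 15177) = 439/((46 + 128*7396) + 15177) = 439/((46 + 946688) + 15177) = 439/(946734 + 15177) = 439/961911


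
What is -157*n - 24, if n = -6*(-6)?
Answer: -5676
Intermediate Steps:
n = 36
-157*n - 24 = -157*36 - 24 = -5652 - 24 = -5676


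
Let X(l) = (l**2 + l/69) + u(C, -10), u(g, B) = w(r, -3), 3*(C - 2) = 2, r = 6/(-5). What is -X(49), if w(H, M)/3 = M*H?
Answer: -832316/345 ≈ -2412.5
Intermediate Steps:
r = -6/5 (r = 6*(-1/5) = -6/5 ≈ -1.2000)
C = 8/3 (C = 2 + (1/3)*2 = 2 + 2/3 = 8/3 ≈ 2.6667)
w(H, M) = 3*H*M (w(H, M) = 3*(M*H) = 3*(H*M) = 3*H*M)
u(g, B) = 54/5 (u(g, B) = 3*(-6/5)*(-3) = 54/5)
X(l) = 54/5 + l**2 + l/69 (X(l) = (l**2 + l/69) + 54/5 = 54/5 + l**2 + l/69)
-X(49) = -(54/5 + 49**2 + (1/69)*49) = -(54/5 + 2401 + 49/69) = -1*832316/345 = -832316/345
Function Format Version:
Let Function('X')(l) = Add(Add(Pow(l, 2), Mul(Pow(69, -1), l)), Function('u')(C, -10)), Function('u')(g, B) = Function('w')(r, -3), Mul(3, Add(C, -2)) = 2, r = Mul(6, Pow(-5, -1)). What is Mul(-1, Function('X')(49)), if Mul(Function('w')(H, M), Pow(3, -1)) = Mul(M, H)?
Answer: Rational(-832316, 345) ≈ -2412.5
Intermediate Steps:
r = Rational(-6, 5) (r = Mul(6, Rational(-1, 5)) = Rational(-6, 5) ≈ -1.2000)
C = Rational(8, 3) (C = Add(2, Mul(Rational(1, 3), 2)) = Add(2, Rational(2, 3)) = Rational(8, 3) ≈ 2.6667)
Function('w')(H, M) = Mul(3, H, M) (Function('w')(H, M) = Mul(3, Mul(M, H)) = Mul(3, Mul(H, M)) = Mul(3, H, M))
Function('u')(g, B) = Rational(54, 5) (Function('u')(g, B) = Mul(3, Rational(-6, 5), -3) = Rational(54, 5))
Function('X')(l) = Add(Rational(54, 5), Pow(l, 2), Mul(Rational(1, 69), l)) (Function('X')(l) = Add(Add(Pow(l, 2), Mul(Pow(69, -1), l)), Rational(54, 5)) = Add(Add(Pow(l, 2), Mul(Rational(1, 69), l)), Rational(54, 5)) = Add(Rational(54, 5), Pow(l, 2), Mul(Rational(1, 69), l)))
Mul(-1, Function('X')(49)) = Mul(-1, Add(Rational(54, 5), Pow(49, 2), Mul(Rational(1, 69), 49))) = Mul(-1, Add(Rational(54, 5), 2401, Rational(49, 69))) = Mul(-1, Rational(832316, 345)) = Rational(-832316, 345)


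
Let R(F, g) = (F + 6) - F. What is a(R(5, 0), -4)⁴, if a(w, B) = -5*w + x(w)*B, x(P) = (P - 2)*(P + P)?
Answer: 2428912656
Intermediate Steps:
R(F, g) = 6 (R(F, g) = (6 + F) - F = 6)
x(P) = 2*P*(-2 + P) (x(P) = (-2 + P)*(2*P) = 2*P*(-2 + P))
a(w, B) = -5*w + 2*B*w*(-2 + w) (a(w, B) = -5*w + (2*w*(-2 + w))*B = -5*w + 2*B*w*(-2 + w))
a(R(5, 0), -4)⁴ = (6*(-5 + 2*(-4)*(-2 + 6)))⁴ = (6*(-5 + 2*(-4)*4))⁴ = (6*(-5 - 32))⁴ = (6*(-37))⁴ = (-222)⁴ = 2428912656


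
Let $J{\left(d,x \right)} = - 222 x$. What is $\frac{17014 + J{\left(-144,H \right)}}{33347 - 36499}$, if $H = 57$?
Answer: $- \frac{545}{394} \approx -1.3832$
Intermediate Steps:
$\frac{17014 + J{\left(-144,H \right)}}{33347 - 36499} = \frac{17014 - 12654}{33347 - 36499} = \frac{17014 - 12654}{-3152} = 4360 \left(- \frac{1}{3152}\right) = - \frac{545}{394}$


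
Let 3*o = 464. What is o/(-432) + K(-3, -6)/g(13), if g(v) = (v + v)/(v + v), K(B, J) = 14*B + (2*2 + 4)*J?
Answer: -7319/81 ≈ -90.358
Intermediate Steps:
o = 464/3 (o = (⅓)*464 = 464/3 ≈ 154.67)
K(B, J) = 8*J + 14*B (K(B, J) = 14*B + (4 + 4)*J = 14*B + 8*J = 8*J + 14*B)
g(v) = 1 (g(v) = (2*v)/((2*v)) = (2*v)*(1/(2*v)) = 1)
o/(-432) + K(-3, -6)/g(13) = (464/3)/(-432) + (8*(-6) + 14*(-3))/1 = (464/3)*(-1/432) + (-48 - 42)*1 = -29/81 - 90*1 = -29/81 - 90 = -7319/81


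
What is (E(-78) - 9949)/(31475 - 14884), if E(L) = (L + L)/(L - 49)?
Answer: -1263367/2107057 ≈ -0.59959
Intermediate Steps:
E(L) = 2*L/(-49 + L) (E(L) = (2*L)/(-49 + L) = 2*L/(-49 + L))
(E(-78) - 9949)/(31475 - 14884) = (2*(-78)/(-49 - 78) - 9949)/(31475 - 14884) = (2*(-78)/(-127) - 9949)/16591 = (2*(-78)*(-1/127) - 9949)*(1/16591) = (156/127 - 9949)*(1/16591) = -1263367/127*1/16591 = -1263367/2107057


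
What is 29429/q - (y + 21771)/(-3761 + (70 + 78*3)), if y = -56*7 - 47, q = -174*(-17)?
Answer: 164836109/10225806 ≈ 16.120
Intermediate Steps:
q = 2958
y = -439 (y = -392 - 47 = -439)
29429/q - (y + 21771)/(-3761 + (70 + 78*3)) = 29429/2958 - (-439 + 21771)/(-3761 + (70 + 78*3)) = 29429*(1/2958) - 21332/(-3761 + (70 + 234)) = 29429/2958 - 21332/(-3761 + 304) = 29429/2958 - 21332/(-3457) = 29429/2958 - 21332*(-1)/3457 = 29429/2958 - 1*(-21332/3457) = 29429/2958 + 21332/3457 = 164836109/10225806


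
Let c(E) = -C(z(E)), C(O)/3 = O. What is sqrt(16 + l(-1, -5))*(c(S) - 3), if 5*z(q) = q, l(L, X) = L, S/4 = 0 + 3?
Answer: -51*sqrt(15)/5 ≈ -39.504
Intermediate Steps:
S = 12 (S = 4*(0 + 3) = 4*3 = 12)
z(q) = q/5
C(O) = 3*O
c(E) = -3*E/5
sqrt(16 + l(-1, -5))*(c(S) - 3) = sqrt(16 - 1)*(-3/5*12 - 3) = sqrt(15)*(-36/5 - 3) = sqrt(15)*(-51/5) = -51*sqrt(15)/5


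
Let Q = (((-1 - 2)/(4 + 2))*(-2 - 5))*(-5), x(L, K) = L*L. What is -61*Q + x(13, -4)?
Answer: 2473/2 ≈ 1236.5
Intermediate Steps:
x(L, K) = L²
Q = -35/2 (Q = (-3/6*(-7))*(-5) = (-3*⅙*(-7))*(-5) = -½*(-7)*(-5) = (7/2)*(-5) = -35/2 ≈ -17.500)
-61*Q + x(13, -4) = -61*(-35/2) + 13² = 2135/2 + 169 = 2473/2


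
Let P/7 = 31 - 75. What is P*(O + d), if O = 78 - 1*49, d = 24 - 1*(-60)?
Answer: -34804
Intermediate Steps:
P = -308 (P = 7*(31 - 75) = 7*(-44) = -308)
d = 84 (d = 24 + 60 = 84)
O = 29 (O = 78 - 49 = 29)
P*(O + d) = -308*(29 + 84) = -308*113 = -34804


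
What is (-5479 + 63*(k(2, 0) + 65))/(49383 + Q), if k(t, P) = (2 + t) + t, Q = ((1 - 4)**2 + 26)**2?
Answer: -503/25304 ≈ -0.019878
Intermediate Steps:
Q = 1225 (Q = ((-3)**2 + 26)**2 = (9 + 26)**2 = 35**2 = 1225)
k(t, P) = 2 + 2*t
(-5479 + 63*(k(2, 0) + 65))/(49383 + Q) = (-5479 + 63*((2 + 2*2) + 65))/(49383 + 1225) = (-5479 + 63*((2 + 4) + 65))/50608 = (-5479 + 63*(6 + 65))*(1/50608) = (-5479 + 63*71)*(1/50608) = (-5479 + 4473)*(1/50608) = -1006*1/50608 = -503/25304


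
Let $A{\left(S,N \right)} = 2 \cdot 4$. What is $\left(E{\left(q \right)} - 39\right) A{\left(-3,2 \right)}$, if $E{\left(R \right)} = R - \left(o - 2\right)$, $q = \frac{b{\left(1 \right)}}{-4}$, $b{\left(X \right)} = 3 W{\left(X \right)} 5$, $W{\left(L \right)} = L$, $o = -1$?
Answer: $-318$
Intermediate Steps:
$b{\left(X \right)} = 15 X$ ($b{\left(X \right)} = 3 X 5 = 15 X$)
$q = - \frac{15}{4}$ ($q = \frac{15 \cdot 1}{-4} = 15 \left(- \frac{1}{4}\right) = - \frac{15}{4} \approx -3.75$)
$A{\left(S,N \right)} = 8$
$E{\left(R \right)} = 3 + R$ ($E{\left(R \right)} = R - \left(-1 - 2\right) = R - -3 = R + 3 = 3 + R$)
$\left(E{\left(q \right)} - 39\right) A{\left(-3,2 \right)} = \left(\left(3 - \frac{15}{4}\right) - 39\right) 8 = \left(- \frac{3}{4} - 39\right) 8 = \left(- \frac{159}{4}\right) 8 = -318$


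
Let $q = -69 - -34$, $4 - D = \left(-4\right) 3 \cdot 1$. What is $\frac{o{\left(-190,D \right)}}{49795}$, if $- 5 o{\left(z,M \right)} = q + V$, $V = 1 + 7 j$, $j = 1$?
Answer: $\frac{27}{248975} \approx 0.00010844$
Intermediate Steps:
$V = 8$ ($V = 1 + 7 \cdot 1 = 1 + 7 = 8$)
$D = 16$ ($D = 4 - \left(-4\right) 3 \cdot 1 = 4 - \left(-12\right) 1 = 4 - -12 = 4 + 12 = 16$)
$q = -35$ ($q = -69 + 34 = -35$)
$o{\left(z,M \right)} = \frac{27}{5}$ ($o{\left(z,M \right)} = - \frac{-35 + 8}{5} = \left(- \frac{1}{5}\right) \left(-27\right) = \frac{27}{5}$)
$\frac{o{\left(-190,D \right)}}{49795} = \frac{27}{5 \cdot 49795} = \frac{27}{5} \cdot \frac{1}{49795} = \frac{27}{248975}$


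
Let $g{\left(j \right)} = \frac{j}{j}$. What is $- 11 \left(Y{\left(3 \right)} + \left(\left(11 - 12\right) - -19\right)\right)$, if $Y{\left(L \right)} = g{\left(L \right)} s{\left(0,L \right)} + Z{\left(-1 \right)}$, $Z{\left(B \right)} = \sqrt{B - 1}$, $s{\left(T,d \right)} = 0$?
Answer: $-198 - 11 i \sqrt{2} \approx -198.0 - 15.556 i$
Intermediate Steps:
$Z{\left(B \right)} = \sqrt{-1 + B}$
$g{\left(j \right)} = 1$
$Y{\left(L \right)} = i \sqrt{2}$ ($Y{\left(L \right)} = 1 \cdot 0 + \sqrt{-1 - 1} = 0 + \sqrt{-2} = 0 + i \sqrt{2} = i \sqrt{2}$)
$- 11 \left(Y{\left(3 \right)} + \left(\left(11 - 12\right) - -19\right)\right) = - 11 \left(i \sqrt{2} + \left(\left(11 - 12\right) - -19\right)\right) = - 11 \left(i \sqrt{2} + \left(-1 + 19\right)\right) = - 11 \left(i \sqrt{2} + 18\right) = - 11 \left(18 + i \sqrt{2}\right) = -198 - 11 i \sqrt{2}$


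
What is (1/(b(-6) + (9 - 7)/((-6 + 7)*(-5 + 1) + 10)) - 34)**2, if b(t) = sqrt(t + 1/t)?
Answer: 2*(1054*sqrt(222) + 63197*I)/(2*sqrt(222) + 109*I) ≈ 1152.2 + 26.857*I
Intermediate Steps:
(1/(b(-6) + (9 - 7)/((-6 + 7)*(-5 + 1) + 10)) - 34)**2 = (1/(sqrt(-6 + 1/(-6)) + (9 - 7)/((-6 + 7)*(-5 + 1) + 10)) - 34)**2 = (1/(sqrt(-6 - 1/6) + 2/(1*(-4) + 10)) - 34)**2 = (1/(sqrt(-37/6) + 2/(-4 + 10)) - 34)**2 = (1/(I*sqrt(222)/6 + 2/6) - 34)**2 = (1/(I*sqrt(222)/6 + 2*(1/6)) - 34)**2 = (1/(I*sqrt(222)/6 + 1/3) - 34)**2 = (1/(1/3 + I*sqrt(222)/6) - 34)**2 = (-34 + 1/(1/3 + I*sqrt(222)/6))**2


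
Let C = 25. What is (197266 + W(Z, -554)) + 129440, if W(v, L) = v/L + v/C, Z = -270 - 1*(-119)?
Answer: 4524798221/13850 ≈ 3.2670e+5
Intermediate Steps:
Z = -151 (Z = -270 + 119 = -151)
W(v, L) = v/25 + v/L (W(v, L) = v/L + v/25 = v/25 + v/L)
(197266 + W(Z, -554)) + 129440 = (197266 + ((1/25)*(-151) - 151/(-554))) + 129440 = (197266 + (-151/25 - 151*(-1/554))) + 129440 = (197266 + (-151/25 + 151/554)) + 129440 = (197266 - 79879/13850) + 129440 = 2732054221/13850 + 129440 = 4524798221/13850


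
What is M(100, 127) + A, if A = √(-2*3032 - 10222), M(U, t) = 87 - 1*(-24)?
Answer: 111 + I*√16286 ≈ 111.0 + 127.62*I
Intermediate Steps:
M(U, t) = 111 (M(U, t) = 87 + 24 = 111)
A = I*√16286 (A = √(-6064 - 10222) = √(-16286) = I*√16286 ≈ 127.62*I)
M(100, 127) + A = 111 + I*√16286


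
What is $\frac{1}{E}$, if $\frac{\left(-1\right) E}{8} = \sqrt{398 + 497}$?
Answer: $- \frac{\sqrt{895}}{7160} \approx -0.0041783$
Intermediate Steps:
$E = - 8 \sqrt{895}$ ($E = - 8 \sqrt{398 + 497} = - 8 \sqrt{895} \approx -239.33$)
$\frac{1}{E} = \frac{1}{\left(-8\right) \sqrt{895}} = - \frac{\sqrt{895}}{7160}$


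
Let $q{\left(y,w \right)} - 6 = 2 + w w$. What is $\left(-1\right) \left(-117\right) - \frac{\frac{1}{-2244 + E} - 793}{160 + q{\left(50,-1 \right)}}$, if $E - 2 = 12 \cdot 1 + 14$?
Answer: $\frac{45574257}{374504} \approx 121.69$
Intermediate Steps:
$E = 28$ ($E = 2 + \left(12 \cdot 1 + 14\right) = 2 + \left(12 + 14\right) = 2 + 26 = 28$)
$q{\left(y,w \right)} = 8 + w^{2}$ ($q{\left(y,w \right)} = 6 + \left(2 + w w\right) = 6 + \left(2 + w^{2}\right) = 8 + w^{2}$)
$\left(-1\right) \left(-117\right) - \frac{\frac{1}{-2244 + E} - 793}{160 + q{\left(50,-1 \right)}} = \left(-1\right) \left(-117\right) - \frac{\frac{1}{-2244 + 28} - 793}{160 + \left(8 + \left(-1\right)^{2}\right)} = 117 - \frac{\frac{1}{-2216} - 793}{160 + \left(8 + 1\right)} = 117 - \frac{- \frac{1}{2216} - 793}{160 + 9} = 117 - - \frac{1757289}{2216 \cdot 169} = 117 - \left(- \frac{1757289}{2216}\right) \frac{1}{169} = 117 - - \frac{1757289}{374504} = 117 + \frac{1757289}{374504} = \frac{45574257}{374504}$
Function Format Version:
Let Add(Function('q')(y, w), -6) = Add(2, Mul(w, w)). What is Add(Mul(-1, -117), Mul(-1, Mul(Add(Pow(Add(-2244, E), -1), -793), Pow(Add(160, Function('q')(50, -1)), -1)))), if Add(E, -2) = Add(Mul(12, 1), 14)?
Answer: Rational(45574257, 374504) ≈ 121.69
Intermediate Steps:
E = 28 (E = Add(2, Add(Mul(12, 1), 14)) = Add(2, Add(12, 14)) = Add(2, 26) = 28)
Function('q')(y, w) = Add(8, Pow(w, 2)) (Function('q')(y, w) = Add(6, Add(2, Mul(w, w))) = Add(6, Add(2, Pow(w, 2))) = Add(8, Pow(w, 2)))
Add(Mul(-1, -117), Mul(-1, Mul(Add(Pow(Add(-2244, E), -1), -793), Pow(Add(160, Function('q')(50, -1)), -1)))) = Add(Mul(-1, -117), Mul(-1, Mul(Add(Pow(Add(-2244, 28), -1), -793), Pow(Add(160, Add(8, Pow(-1, 2))), -1)))) = Add(117, Mul(-1, Mul(Add(Pow(-2216, -1), -793), Pow(Add(160, Add(8, 1)), -1)))) = Add(117, Mul(-1, Mul(Add(Rational(-1, 2216), -793), Pow(Add(160, 9), -1)))) = Add(117, Mul(-1, Mul(Rational(-1757289, 2216), Pow(169, -1)))) = Add(117, Mul(-1, Mul(Rational(-1757289, 2216), Rational(1, 169)))) = Add(117, Mul(-1, Rational(-1757289, 374504))) = Add(117, Rational(1757289, 374504)) = Rational(45574257, 374504)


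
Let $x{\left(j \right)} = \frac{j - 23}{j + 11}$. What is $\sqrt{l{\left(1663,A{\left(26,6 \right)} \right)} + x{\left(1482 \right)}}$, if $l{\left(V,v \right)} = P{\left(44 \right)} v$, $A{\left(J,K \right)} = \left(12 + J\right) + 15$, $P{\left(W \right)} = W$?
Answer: $\frac{3 \sqrt{577813395}}{1493} \approx 48.301$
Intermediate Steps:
$x{\left(j \right)} = \frac{-23 + j}{11 + j}$
$A{\left(J,K \right)} = 27 + J$
$l{\left(V,v \right)} = 44 v$
$\sqrt{l{\left(1663,A{\left(26,6 \right)} \right)} + x{\left(1482 \right)}} = \sqrt{44 \left(27 + 26\right) + \frac{-23 + 1482}{11 + 1482}} = \sqrt{44 \cdot 53 + \frac{1}{1493} \cdot 1459} = \sqrt{2332 + \frac{1}{1493} \cdot 1459} = \sqrt{2332 + \frac{1459}{1493}} = \sqrt{\frac{3483135}{1493}} = \frac{3 \sqrt{577813395}}{1493}$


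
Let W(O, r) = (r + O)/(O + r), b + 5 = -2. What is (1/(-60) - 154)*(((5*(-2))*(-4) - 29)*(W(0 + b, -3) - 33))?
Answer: 813208/15 ≈ 54214.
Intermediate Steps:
b = -7 (b = -5 - 2 = -7)
W(O, r) = 1 (W(O, r) = (O + r)/(O + r) = 1)
(1/(-60) - 154)*(((5*(-2))*(-4) - 29)*(W(0 + b, -3) - 33)) = (1/(-60) - 154)*(((5*(-2))*(-4) - 29)*(1 - 33)) = (-1/60 - 154)*((-10*(-4) - 29)*(-32)) = -9241*(40 - 29)*(-32)/60 = -101651*(-32)/60 = -9241/60*(-352) = 813208/15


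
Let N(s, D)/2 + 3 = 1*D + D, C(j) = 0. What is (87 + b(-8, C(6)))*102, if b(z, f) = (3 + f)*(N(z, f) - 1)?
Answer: 6732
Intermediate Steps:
N(s, D) = -6 + 4*D (N(s, D) = -6 + 2*(1*D + D) = -6 + 2*(D + D) = -6 + 2*(2*D) = -6 + 4*D)
b(z, f) = (-7 + 4*f)*(3 + f) (b(z, f) = (3 + f)*((-6 + 4*f) - 1) = (3 + f)*(-7 + 4*f) = (-7 + 4*f)*(3 + f))
(87 + b(-8, C(6)))*102 = (87 + (-21 + 4*0**2 + 5*0))*102 = (87 + (-21 + 4*0 + 0))*102 = (87 + (-21 + 0 + 0))*102 = (87 - 21)*102 = 66*102 = 6732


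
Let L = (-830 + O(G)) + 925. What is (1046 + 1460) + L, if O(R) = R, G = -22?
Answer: 2579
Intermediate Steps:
L = 73 (L = (-830 - 22) + 925 = -852 + 925 = 73)
(1046 + 1460) + L = (1046 + 1460) + 73 = 2506 + 73 = 2579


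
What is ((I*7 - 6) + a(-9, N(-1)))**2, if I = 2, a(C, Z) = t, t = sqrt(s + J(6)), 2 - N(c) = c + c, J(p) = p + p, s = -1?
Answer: (8 + sqrt(11))**2 ≈ 128.07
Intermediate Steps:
J(p) = 2*p
N(c) = 2 - 2*c (N(c) = 2 - (c + c) = 2 - 2*c)
t = sqrt(11) (t = sqrt(-1 + 2*6) = sqrt(-1 + 12) = sqrt(11) ≈ 3.3166)
a(C, Z) = sqrt(11)
((I*7 - 6) + a(-9, N(-1)))**2 = ((2*7 - 6) + sqrt(11))**2 = ((14 - 6) + sqrt(11))**2 = (8 + sqrt(11))**2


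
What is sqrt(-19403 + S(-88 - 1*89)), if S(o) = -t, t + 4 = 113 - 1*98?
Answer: I*sqrt(19414) ≈ 139.33*I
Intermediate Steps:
t = 11 (t = -4 + (113 - 1*98) = -4 + (113 - 98) = -4 + 15 = 11)
S(o) = -11 (S(o) = -1*11 = -11)
sqrt(-19403 + S(-88 - 1*89)) = sqrt(-19403 - 11) = sqrt(-19414) = I*sqrt(19414)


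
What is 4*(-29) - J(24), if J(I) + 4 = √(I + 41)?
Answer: -112 - √65 ≈ -120.06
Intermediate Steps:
J(I) = -4 + √(41 + I) (J(I) = -4 + √(I + 41) = -4 + √(41 + I))
4*(-29) - J(24) = 4*(-29) - (-4 + √(41 + 24)) = -116 - (-4 + √65) = -116 + (4 - √65) = -112 - √65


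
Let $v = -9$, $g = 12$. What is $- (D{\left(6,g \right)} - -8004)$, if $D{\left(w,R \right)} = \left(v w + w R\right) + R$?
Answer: $-8034$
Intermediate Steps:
$D{\left(w,R \right)} = R - 9 w + R w$ ($D{\left(w,R \right)} = \left(- 9 w + w R\right) + R = \left(- 9 w + R w\right) + R = R - 9 w + R w$)
$- (D{\left(6,g \right)} - -8004) = - (\left(12 - 54 + 12 \cdot 6\right) - -8004) = - (\left(12 - 54 + 72\right) + 8004) = - (30 + 8004) = \left(-1\right) 8034 = -8034$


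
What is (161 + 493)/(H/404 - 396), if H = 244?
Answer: -66054/39935 ≈ -1.6540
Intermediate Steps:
(161 + 493)/(H/404 - 396) = (161 + 493)/(244/404 - 396) = 654/(244*(1/404) - 396) = 654/(61/101 - 396) = 654/(-39935/101) = 654*(-101/39935) = -66054/39935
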